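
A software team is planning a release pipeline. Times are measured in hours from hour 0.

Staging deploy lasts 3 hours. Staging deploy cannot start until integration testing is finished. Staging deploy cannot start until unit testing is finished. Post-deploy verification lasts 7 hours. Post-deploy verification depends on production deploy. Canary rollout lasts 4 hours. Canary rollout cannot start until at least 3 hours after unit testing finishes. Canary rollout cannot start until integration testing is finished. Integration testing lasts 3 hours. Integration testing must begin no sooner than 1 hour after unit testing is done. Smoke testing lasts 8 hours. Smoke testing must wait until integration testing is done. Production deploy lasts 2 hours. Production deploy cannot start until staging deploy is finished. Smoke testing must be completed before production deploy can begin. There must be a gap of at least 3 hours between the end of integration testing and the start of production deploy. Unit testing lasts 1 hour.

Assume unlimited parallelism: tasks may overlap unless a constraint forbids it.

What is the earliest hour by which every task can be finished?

22

Unit testing can start immediately at hour 0; it finishes at hour 1.
After unit testing (finishes hour 1, plus 1-hour gap → hour 2), integration testing can start at hour 2 and finishes at hour 5.
Canary rollout cannot start until unit testing (finishes hour 1, plus 3-hour gap → hour 4); integration testing (finishes hour 5). The controlling bound is hour 5, so canary rollout finishes at 5 + 4 = hour 9.
Smoke testing waits on integration testing (finishes hour 5), so it starts at hour 5 and finishes at 5 + 8 = hour 13.
Staging deploy has to wait for integration testing (finishes hour 5); unit testing (finishes hour 1). The latest of these is hour 5, so staging deploy runs hour 5 to 5 + 3 = hour 8.
Production deploy needs all of staging deploy (finishes hour 8); smoke testing (finishes hour 13); integration testing (finishes hour 5, plus 3-hour gap → hour 8). That puts its earliest start at hour 13; it finishes at 13 + 2 = hour 15.
Post-deploy verification cannot begin until production deploy (finishes hour 15). It runs from hour 15 to 15 + 7 = hour 22.
All tasks are finished once the last one completes. Finish times: Unit testing at 1, Integration testing at 5, Staging deploy at 8, Smoke testing at 13, Canary rollout at 9, Production deploy at 15, Post-deploy verification at 22. The latest is hour 22.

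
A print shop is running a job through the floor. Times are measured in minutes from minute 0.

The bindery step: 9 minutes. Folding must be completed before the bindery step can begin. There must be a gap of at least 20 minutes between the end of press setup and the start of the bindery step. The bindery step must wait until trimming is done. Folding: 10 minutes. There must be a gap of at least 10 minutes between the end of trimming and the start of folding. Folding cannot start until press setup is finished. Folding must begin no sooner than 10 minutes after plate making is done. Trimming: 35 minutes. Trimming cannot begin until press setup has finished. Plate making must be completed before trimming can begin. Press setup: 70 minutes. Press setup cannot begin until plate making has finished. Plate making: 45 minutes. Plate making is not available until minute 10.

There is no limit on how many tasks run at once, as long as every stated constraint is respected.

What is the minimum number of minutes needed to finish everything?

189

Plate making waits on its own release at minute 10, so it starts at minute 10 and finishes at 10 + 45 = minute 55.
Press setup cannot begin until plate making (finishes minute 55). It runs from minute 55 to 55 + 70 = minute 125.
Trimming cannot start until press setup (finishes minute 125); plate making (finishes minute 55). The controlling bound is minute 125, so trimming finishes at 125 + 35 = minute 160.
Folding needs all of trimming (finishes minute 160, plus 10-minute gap → minute 170); press setup (finishes minute 125); plate making (finishes minute 55, plus 10-minute gap → minute 65). That puts its earliest start at minute 170; it finishes at 170 + 10 = minute 180.
The bindery step cannot start until folding (finishes minute 180); press setup (finishes minute 125, plus 20-minute gap → minute 145); trimming (finishes minute 160). The controlling bound is minute 180, so the bindery step finishes at 180 + 9 = minute 189.
All tasks are finished once the last one completes. Finish times: Plate making at 55, Press setup at 125, Trimming at 160, Folding at 180, The bindery step at 189. The latest is minute 189.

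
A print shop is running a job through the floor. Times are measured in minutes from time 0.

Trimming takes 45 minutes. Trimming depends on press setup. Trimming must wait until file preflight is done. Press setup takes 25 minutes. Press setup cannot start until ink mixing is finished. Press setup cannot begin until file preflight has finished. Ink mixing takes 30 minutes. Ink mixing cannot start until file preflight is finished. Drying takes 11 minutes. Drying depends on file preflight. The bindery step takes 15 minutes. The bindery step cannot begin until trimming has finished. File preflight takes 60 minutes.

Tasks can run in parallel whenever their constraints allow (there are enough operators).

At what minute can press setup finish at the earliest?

115

File preflight has no prerequisites, so it starts at minute 0 and finishes at minute 60.
Ink mixing waits on file preflight (finishes minute 60), so it starts at minute 60 and finishes at 60 + 30 = minute 90.
Press setup has to wait for ink mixing (finishes minute 90); file preflight (finishes minute 60). The latest of these is minute 90, so press setup runs minute 90 to 90 + 25 = minute 115.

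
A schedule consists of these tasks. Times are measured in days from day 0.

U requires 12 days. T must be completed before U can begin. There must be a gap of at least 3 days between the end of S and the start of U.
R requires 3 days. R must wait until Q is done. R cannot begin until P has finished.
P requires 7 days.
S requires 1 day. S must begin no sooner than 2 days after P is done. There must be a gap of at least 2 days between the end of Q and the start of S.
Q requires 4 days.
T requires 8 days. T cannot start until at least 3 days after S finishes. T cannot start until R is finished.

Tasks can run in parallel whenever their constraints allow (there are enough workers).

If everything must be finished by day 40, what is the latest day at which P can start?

7

U has no dependents, so it just needs to finish by day 40. Starting by 40 − 12 = day 28 achieves that.
Since U (must start by day 28) depends on it, T must finish by day 28. Backing off its 8-day duration gives a latest start of day 20.
R feeds into T (must start by day 20); so R must finish by day 20 and therefore start by day 17.
For S: T (must start by day 20, minus 3-day gap → day 17); U (must start by day 28, minus 3-day gap → day 25). The most restrictive is day 17; with a 1-day duration, S must start by day 16.
P must finish in time for R (must start by day 17); S (must start by day 16, minus 2-day gap → day 14). The tightest is day 14, so P must start by 14 − 7 = day 7.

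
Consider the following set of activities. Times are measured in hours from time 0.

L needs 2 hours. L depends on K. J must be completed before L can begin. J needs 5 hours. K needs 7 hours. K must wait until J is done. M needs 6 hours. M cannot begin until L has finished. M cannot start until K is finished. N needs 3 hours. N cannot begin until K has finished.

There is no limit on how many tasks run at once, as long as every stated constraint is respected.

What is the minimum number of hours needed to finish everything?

J can start immediately at hour 0; it finishes at hour 5.
K cannot begin until J (finishes hour 5). It runs from hour 5 to 5 + 7 = hour 12.
After K (finishes hour 12), N can start at hour 12 and finishes at hour 15.
For L: K (finishes hour 12); J (finishes hour 5). Taking the maximum gives a start of hour 12, and it finishes at 12 + 2 = hour 14.
M needs all of L (finishes hour 14); K (finishes hour 12). That puts its earliest start at hour 14; it finishes at 14 + 6 = hour 20.
All tasks are finished once the last one completes. Finish times: J at 5, K at 12, L at 14, M at 20, N at 15. The latest is hour 20.

20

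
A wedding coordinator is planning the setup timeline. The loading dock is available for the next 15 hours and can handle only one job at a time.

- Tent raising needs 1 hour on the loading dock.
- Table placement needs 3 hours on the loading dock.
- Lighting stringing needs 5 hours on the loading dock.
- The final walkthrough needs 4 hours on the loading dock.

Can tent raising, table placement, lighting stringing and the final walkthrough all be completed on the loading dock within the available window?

Running back to back, the jobs need 1 + 3 + 5 + 4 = 13 hours on the loading dock.
Since 13 ≤ 15, they fit within the window.

Yes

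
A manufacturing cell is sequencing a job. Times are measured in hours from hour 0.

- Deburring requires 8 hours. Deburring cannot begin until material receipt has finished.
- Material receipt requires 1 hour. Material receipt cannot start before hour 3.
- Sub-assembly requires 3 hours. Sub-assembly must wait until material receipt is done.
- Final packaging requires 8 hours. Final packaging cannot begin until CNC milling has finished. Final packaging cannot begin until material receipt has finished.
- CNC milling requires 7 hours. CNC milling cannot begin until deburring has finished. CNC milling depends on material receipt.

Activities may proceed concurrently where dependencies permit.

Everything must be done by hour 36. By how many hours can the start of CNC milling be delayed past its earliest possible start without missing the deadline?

Material receipt waits on its own release at hour 3, so it starts at hour 3 and finishes at 3 + 1 = hour 4.
Deburring waits on material receipt (finishes hour 4), so it starts at hour 4 and finishes at 4 + 8 = hour 12.
CNC milling needs all of deburring (finishes hour 12); material receipt (finishes hour 4). That puts its earliest start at hour 12; it finishes at 12 + 7 = hour 19.

Working backward from the deadline:
Final packaging must finish by hour 36; it takes 8 hours, so it must start by 36 − 8 = hour 28.
CNC milling must finish before final packaging (must start by hour 28). With a 7-hour duration, CNC milling must start by 28 − 7 = hour 21.
So CNC milling can start as early as hour 12 and as late as hour 21, giving 21 − 12 = 9 hours of slack.

9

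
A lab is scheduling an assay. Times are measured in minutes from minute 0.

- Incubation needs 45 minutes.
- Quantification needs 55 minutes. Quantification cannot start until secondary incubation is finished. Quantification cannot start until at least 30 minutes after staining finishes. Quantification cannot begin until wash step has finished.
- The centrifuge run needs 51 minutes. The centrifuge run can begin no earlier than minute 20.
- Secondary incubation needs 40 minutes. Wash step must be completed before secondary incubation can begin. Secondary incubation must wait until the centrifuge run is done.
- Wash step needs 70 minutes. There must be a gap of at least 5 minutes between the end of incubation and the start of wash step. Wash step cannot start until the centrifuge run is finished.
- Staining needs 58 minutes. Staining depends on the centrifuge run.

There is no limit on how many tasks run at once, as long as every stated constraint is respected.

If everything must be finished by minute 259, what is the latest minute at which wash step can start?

94

To finish by minute 259, quantification (duration 55) must start no later than minute 204.
Secondary incubation has to be done before quantification (must start by minute 204). That means finishing by minute 204, i.e. starting by 204 − 40 = minute 164.
Wash step has several dependents: secondary incubation (must start by minute 164); quantification (must start by minute 204). The earliest of those limits is minute 164, so wash step must start by 164 − 70 = minute 94.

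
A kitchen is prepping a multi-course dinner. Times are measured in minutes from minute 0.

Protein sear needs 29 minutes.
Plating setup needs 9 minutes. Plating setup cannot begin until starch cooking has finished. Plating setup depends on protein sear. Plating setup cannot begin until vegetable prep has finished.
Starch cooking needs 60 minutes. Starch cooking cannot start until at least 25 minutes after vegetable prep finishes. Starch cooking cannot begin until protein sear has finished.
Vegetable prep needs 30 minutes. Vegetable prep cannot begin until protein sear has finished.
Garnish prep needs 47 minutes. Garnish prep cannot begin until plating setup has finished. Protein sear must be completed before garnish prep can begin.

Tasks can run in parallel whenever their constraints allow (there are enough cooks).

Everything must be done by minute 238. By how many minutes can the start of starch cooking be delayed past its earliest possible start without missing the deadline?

38

Protein sear has no prerequisites, so it starts at minute 0 and finishes at minute 29.
After protein sear (finishes minute 29), vegetable prep can start at minute 29 and finishes at minute 59.
For starch cooking: vegetable prep (finishes minute 59, plus 25-minute gap → minute 84); protein sear (finishes minute 29). Taking the maximum gives a start of minute 84, and it finishes at 84 + 60 = minute 144.

Working backward from the deadline:
Garnish prep must finish by minute 238; it takes 47 minutes, so it must start by 238 − 47 = minute 191.
Since garnish prep (must start by minute 191) depends on it, plating setup must finish by minute 191. Backing off its 9-minute duration gives a latest start of minute 182.
Starch cooking feeds into plating setup (must start by minute 182); so starch cooking must finish by minute 182 and therefore start by minute 122.
So starch cooking can start as early as minute 84 and as late as minute 122, giving 122 − 84 = 38 minutes of slack.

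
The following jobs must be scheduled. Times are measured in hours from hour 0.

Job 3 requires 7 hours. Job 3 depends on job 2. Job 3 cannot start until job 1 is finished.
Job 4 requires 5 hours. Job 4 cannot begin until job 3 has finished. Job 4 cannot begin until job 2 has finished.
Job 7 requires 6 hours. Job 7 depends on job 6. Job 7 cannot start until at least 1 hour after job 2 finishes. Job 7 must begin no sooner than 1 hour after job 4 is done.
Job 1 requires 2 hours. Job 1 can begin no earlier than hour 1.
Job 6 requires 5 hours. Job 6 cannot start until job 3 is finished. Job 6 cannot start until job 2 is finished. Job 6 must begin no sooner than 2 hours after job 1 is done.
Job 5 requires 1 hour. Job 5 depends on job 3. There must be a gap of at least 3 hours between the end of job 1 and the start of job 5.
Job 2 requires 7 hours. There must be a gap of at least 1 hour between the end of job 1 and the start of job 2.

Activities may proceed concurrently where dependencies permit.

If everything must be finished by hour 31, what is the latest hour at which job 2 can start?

Job 7 has no dependents, so it just needs to finish by hour 31. Starting by 31 − 6 = hour 25 achieves that.
Job 4 has to be done before job 7 (must start by hour 25, minus 1-hour gap → hour 24). That means finishing by hour 24, i.e. starting by 24 − 5 = hour 19.
Nothing follows job 5; the deadline of hour 31 is its only limit. It must start by 31 − 1 = hour 30.
Job 6 feeds into job 7 (must start by hour 25); so job 6 must finish by hour 25 and therefore start by hour 20.
Job 3 feeds job 4 (must start by hour 19); job 5 (must start by hour 30); job 6 (must start by hour 20). Taking the minimum, job 3 must finish by hour 19 and start by 19 − 7 = hour 12.
For job 2: job 3 (must start by hour 12); job 4 (must start by hour 19); job 6 (must start by hour 20); job 7 (must start by hour 25, minus 1-hour gap → hour 24). The most restrictive is hour 12; with a 7-hour duration, job 2 must start by hour 5.

5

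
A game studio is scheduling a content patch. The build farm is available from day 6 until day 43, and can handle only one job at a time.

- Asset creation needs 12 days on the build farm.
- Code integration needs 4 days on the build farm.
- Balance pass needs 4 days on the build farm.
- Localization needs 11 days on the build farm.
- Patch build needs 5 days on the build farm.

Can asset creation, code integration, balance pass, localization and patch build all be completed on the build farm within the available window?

Yes

The build farm window is 43 − 6 = 37 days.
Running back to back, the jobs need 12 + 4 + 4 + 11 + 5 = 36 days on the build farm.
Since 36 ≤ 37, they fit within the window.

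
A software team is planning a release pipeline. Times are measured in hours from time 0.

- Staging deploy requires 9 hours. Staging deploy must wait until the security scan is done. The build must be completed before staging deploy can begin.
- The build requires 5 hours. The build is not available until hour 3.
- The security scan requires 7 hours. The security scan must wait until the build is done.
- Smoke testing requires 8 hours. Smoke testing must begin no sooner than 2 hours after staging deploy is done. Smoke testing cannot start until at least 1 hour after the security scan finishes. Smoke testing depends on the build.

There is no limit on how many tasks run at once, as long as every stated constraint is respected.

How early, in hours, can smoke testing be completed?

34

After its own release at hour 3, the build can start at hour 3 and finishes at hour 8.
After the build (finishes hour 8), the security scan can start at hour 8 and finishes at hour 15.
Staging deploy has to wait for the security scan (finishes hour 15); the build (finishes hour 8). The latest of these is hour 15, so staging deploy runs hour 15 to 15 + 9 = hour 24.
Smoke testing cannot start until staging deploy (finishes hour 24, plus 2-hour gap → hour 26); the security scan (finishes hour 15, plus 1-hour gap → hour 16); the build (finishes hour 8). The controlling bound is hour 26, so smoke testing finishes at 26 + 8 = hour 34.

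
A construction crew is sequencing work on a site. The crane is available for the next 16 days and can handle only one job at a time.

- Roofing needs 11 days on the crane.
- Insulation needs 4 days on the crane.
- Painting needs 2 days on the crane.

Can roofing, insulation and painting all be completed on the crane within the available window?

No

Running back to back, the jobs need 11 + 4 + 2 = 17 days on the crane.
Since 17 > 16, they cannot all fit.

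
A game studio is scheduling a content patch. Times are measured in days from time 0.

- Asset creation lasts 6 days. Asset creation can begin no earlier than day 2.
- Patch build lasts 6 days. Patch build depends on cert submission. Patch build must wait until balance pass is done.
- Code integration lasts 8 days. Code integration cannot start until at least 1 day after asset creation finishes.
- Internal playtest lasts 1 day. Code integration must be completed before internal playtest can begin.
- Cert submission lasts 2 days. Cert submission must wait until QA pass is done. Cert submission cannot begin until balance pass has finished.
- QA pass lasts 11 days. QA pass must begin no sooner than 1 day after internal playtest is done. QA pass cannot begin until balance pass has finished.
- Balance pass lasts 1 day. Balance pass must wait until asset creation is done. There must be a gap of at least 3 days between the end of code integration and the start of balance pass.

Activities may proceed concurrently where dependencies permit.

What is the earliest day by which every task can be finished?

After its own release at day 2, asset creation can start at day 2 and finishes at day 8.
Code integration waits on asset creation (finishes day 8, plus 1-day gap → day 9), so it starts at day 9 and finishes at 9 + 8 = day 17.
Balance pass has to wait for asset creation (finishes day 8); code integration (finishes day 17, plus 3-day gap → day 20). The latest of these is day 20, so balance pass runs day 20 to 20 + 1 = day 21.
Internal playtest cannot begin until code integration (finishes day 17). It runs from day 17 to 17 + 1 = day 18.
QA pass cannot start until internal playtest (finishes day 18, plus 1-day gap → day 19); balance pass (finishes day 21). The controlling bound is day 21, so QA pass finishes at 21 + 11 = day 32.
Cert submission has to wait for QA pass (finishes day 32); balance pass (finishes day 21). The latest of these is day 32, so cert submission runs day 32 to 32 + 2 = day 34.
Patch build has to wait for cert submission (finishes day 34); balance pass (finishes day 21). The latest of these is day 34, so patch build runs day 34 to 34 + 6 = day 40.
All tasks are finished once the last one completes. Finish times: Asset creation at 8, Code integration at 17, Internal playtest at 18, Balance pass at 21, QA pass at 32, Cert submission at 34, Patch build at 40. The latest is day 40.

40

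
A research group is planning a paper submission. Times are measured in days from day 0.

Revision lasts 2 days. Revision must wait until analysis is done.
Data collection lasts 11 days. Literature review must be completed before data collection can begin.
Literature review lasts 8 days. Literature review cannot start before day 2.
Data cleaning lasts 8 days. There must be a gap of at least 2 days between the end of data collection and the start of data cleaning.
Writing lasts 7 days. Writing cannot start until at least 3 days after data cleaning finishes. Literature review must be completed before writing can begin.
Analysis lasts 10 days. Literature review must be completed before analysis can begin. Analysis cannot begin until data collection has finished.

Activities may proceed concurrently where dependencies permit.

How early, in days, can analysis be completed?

31

Literature review waits on its own release at day 2, so it starts at day 2 and finishes at 2 + 8 = day 10.
Data collection cannot begin until literature review (finishes day 10). It runs from day 10 to 10 + 11 = day 21.
Analysis has to wait for literature review (finishes day 10); data collection (finishes day 21). The latest of these is day 21, so analysis runs day 21 to 21 + 10 = day 31.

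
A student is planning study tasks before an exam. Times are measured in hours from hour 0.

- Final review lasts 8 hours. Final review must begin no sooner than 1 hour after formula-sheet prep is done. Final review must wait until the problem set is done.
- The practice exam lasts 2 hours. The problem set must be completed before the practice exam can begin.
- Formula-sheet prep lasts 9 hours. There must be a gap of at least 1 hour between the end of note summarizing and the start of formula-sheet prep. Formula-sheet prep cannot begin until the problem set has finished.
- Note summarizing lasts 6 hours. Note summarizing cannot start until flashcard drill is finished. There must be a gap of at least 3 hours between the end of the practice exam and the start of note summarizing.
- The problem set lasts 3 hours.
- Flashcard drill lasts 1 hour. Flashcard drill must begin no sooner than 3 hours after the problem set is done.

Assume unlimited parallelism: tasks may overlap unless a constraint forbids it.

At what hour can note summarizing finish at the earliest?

Nothing blocks the problem set, so it runs from hour 0 to hour 3.
After the problem set (finishes hour 3), the practice exam can start at hour 3 and finishes at hour 5.
Flashcard drill waits on the problem set (finishes hour 3, plus 3-hour gap → hour 6), so it starts at hour 6 and finishes at 6 + 1 = hour 7.
Note summarizing cannot start until flashcard drill (finishes hour 7); the practice exam (finishes hour 5, plus 3-hour gap → hour 8). The controlling bound is hour 8, so note summarizing finishes at 8 + 6 = hour 14.

14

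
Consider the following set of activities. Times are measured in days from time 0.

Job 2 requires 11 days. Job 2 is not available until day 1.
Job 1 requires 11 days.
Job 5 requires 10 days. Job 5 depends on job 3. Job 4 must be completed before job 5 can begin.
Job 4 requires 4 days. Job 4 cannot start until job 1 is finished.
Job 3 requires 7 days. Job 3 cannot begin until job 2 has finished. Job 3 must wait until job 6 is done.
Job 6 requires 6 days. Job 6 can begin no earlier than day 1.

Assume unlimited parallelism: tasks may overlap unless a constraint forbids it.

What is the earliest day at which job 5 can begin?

Job 6 waits on its own release at day 1, so it starts at day 1 and finishes at 1 + 6 = day 7.
Job 2 waits on its own release at day 1, so it starts at day 1 and finishes at 1 + 11 = day 12.
For job 3: job 2 (finishes day 12); job 6 (finishes day 7). Taking the maximum gives a start of day 12, and it finishes at 12 + 7 = day 19.
Job 1 can start immediately at day 0; it finishes at day 11.
Job 4 waits on job 1 (finishes day 11), so it starts at day 11 and finishes at 11 + 4 = day 15.
Job 5 waits on job 3 (finishes day 19); job 4 (finishes day 15). The latest of these is day 19, which is the earliest job 5 can start.

19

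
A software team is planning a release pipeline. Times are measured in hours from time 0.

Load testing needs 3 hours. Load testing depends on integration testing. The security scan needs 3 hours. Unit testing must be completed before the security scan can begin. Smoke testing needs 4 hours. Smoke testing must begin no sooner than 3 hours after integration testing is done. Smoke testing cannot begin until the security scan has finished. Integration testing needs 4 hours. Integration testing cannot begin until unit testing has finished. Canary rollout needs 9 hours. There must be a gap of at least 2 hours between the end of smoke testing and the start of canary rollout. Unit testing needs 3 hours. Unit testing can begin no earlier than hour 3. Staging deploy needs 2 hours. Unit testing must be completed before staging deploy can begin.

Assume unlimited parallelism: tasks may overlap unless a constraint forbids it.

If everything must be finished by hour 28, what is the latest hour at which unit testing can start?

3

Nothing follows canary rollout; the deadline of hour 28 is its only limit. It must start by 28 − 9 = hour 19.
Smoke testing feeds into canary rollout (must start by hour 19, minus 2-hour gap → hour 17); so smoke testing must finish by hour 17 and therefore start by hour 13.
Load testing must finish by hour 28; it takes 3 hours, so it must start by 28 − 3 = hour 25.
For integration testing: smoke testing (must start by hour 13, minus 3-hour gap → hour 10); load testing (must start by hour 25). The most restrictive is hour 10; with a 4-hour duration, integration testing must start by hour 6.
Since smoke testing (must start by hour 13) depends on it, the security scan must finish by hour 13. Backing off its 3-hour duration gives a latest start of hour 10.
To finish by hour 28, staging deploy (duration 2) must start no later than hour 26.
Unit testing must finish in time for integration testing (must start by hour 6); the security scan (must start by hour 10); staging deploy (must start by hour 26). The tightest is hour 6, so unit testing must start by 6 − 3 = hour 3.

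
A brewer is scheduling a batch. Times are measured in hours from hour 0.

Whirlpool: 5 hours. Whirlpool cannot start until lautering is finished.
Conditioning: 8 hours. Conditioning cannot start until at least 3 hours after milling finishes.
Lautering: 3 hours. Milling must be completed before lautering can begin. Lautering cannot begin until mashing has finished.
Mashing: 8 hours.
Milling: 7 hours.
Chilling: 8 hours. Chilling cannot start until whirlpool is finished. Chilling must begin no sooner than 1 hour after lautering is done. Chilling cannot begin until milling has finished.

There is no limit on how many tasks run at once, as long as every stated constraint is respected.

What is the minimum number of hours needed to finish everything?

24

Mashing has no prerequisites, so it starts at hour 0 and finishes at hour 8.
Nothing blocks milling, so it runs from hour 0 to hour 7.
Conditioning cannot begin until milling (finishes hour 7, plus 3-hour gap → hour 10). It runs from hour 10 to 10 + 8 = hour 18.
Lautering has to wait for milling (finishes hour 7); mashing (finishes hour 8). The latest of these is hour 8, so lautering runs hour 8 to 8 + 3 = hour 11.
Whirlpool cannot begin until lautering (finishes hour 11). It runs from hour 11 to 11 + 5 = hour 16.
Chilling needs all of whirlpool (finishes hour 16); lautering (finishes hour 11, plus 1-hour gap → hour 12); milling (finishes hour 7). That puts its earliest start at hour 16; it finishes at 16 + 8 = hour 24.
All tasks are finished once the last one completes. Finish times: Milling at 7, Mashing at 8, Lautering at 11, Whirlpool at 16, Chilling at 24, Conditioning at 18. The latest is hour 24.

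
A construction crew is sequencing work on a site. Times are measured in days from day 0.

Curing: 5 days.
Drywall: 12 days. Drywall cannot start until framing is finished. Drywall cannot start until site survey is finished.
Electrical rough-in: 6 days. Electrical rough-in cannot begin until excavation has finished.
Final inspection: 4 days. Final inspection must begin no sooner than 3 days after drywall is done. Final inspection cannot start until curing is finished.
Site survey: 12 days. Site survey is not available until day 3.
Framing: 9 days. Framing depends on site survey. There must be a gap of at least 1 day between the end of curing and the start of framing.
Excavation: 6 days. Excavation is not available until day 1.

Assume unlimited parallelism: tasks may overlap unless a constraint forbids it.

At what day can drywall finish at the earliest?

36

Curing can start immediately at day 0; it finishes at day 5.
After its own release at day 3, site survey can start at day 3 and finishes at day 15.
Framing needs all of site survey (finishes day 15); curing (finishes day 5, plus 1-day gap → day 6). That puts its earliest start at day 15; it finishes at 15 + 9 = day 24.
For drywall: framing (finishes day 24); site survey (finishes day 15). Taking the maximum gives a start of day 24, and it finishes at 24 + 12 = day 36.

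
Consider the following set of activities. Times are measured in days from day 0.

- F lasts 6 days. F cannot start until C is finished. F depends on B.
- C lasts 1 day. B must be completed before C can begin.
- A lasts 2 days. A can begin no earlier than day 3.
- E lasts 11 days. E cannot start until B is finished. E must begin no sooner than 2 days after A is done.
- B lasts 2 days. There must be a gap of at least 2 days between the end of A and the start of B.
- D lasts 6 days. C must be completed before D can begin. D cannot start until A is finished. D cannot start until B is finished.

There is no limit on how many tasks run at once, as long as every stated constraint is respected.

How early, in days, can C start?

A waits on its own release at day 3, so it starts at day 3 and finishes at 3 + 2 = day 5.
B cannot begin until A (finishes day 5, plus 2-day gap → day 7). It runs from day 7 to 7 + 2 = day 9.
C waits on B (finishes day 9), so the earliest it can start is day 9.

9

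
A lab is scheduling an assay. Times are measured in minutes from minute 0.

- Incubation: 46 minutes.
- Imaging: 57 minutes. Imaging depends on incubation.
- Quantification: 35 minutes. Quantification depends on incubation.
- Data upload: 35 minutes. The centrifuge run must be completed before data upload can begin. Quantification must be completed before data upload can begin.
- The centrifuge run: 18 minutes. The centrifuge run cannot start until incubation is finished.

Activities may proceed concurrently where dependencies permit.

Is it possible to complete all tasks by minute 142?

Yes

Nothing blocks incubation, so it runs from minute 0 to minute 46.
Quantification cannot begin until incubation (finishes minute 46). It runs from minute 46 to 46 + 35 = minute 81.
Imaging waits on incubation (finishes minute 46), so it starts at minute 46 and finishes at 46 + 57 = minute 103.
The centrifuge run cannot begin until incubation (finishes minute 46). It runs from minute 46 to 46 + 18 = minute 64.
Data upload needs all of the centrifuge run (finishes minute 64); quantification (finishes minute 81). That puts its earliest start at minute 81; it finishes at 81 + 35 = minute 116.
Every task is finished by minute 116, which is no later than the deadline of 142, so the schedule is feasible.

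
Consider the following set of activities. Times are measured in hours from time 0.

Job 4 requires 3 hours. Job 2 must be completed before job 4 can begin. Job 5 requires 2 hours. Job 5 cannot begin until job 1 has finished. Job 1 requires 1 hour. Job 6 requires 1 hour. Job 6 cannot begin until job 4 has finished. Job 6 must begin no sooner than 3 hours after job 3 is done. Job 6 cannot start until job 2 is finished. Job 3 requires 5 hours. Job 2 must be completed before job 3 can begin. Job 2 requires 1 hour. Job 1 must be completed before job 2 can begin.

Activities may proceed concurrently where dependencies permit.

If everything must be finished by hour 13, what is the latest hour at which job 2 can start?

3

Job 6 has no dependents, so it just needs to finish by hour 13. Starting by 13 − 1 = hour 12 achieves that.
Job 3 has to be done before job 6 (must start by hour 12, minus 3-hour gap → hour 9). That means finishing by hour 9, i.e. starting by 9 − 5 = hour 4.
Job 4 must finish before job 6 (must start by hour 12). With a 3-hour duration, job 4 must start by 12 − 3 = hour 9.
Job 2 feeds job 3 (must start by hour 4); job 4 (must start by hour 9); job 6 (must start by hour 12). Taking the minimum, job 2 must finish by hour 4 and start by 4 − 1 = hour 3.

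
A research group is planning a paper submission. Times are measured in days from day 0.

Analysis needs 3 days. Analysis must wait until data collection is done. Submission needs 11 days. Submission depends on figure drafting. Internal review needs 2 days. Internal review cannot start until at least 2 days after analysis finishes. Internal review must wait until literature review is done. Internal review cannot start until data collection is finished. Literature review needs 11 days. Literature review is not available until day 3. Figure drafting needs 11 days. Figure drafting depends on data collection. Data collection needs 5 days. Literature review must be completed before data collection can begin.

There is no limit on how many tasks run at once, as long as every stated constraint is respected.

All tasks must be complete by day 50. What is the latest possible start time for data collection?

23

Internal review must finish by day 50; it takes 2 days, so it must start by 50 − 2 = day 48.
Analysis feeds into internal review (must start by day 48, minus 2-day gap → day 46); so analysis must finish by day 46 and therefore start by day 43.
Submission has no dependents, so it just needs to finish by day 50. Starting by 50 − 11 = day 39 achieves that.
Figure drafting must finish before submission (must start by day 39). With an 11-day duration, figure drafting must start by 39 − 11 = day 28.
Data collection must finish in time for analysis (must start by day 43); figure drafting (must start by day 28); internal review (must start by day 48). The tightest is day 28, so data collection must start by 28 − 5 = day 23.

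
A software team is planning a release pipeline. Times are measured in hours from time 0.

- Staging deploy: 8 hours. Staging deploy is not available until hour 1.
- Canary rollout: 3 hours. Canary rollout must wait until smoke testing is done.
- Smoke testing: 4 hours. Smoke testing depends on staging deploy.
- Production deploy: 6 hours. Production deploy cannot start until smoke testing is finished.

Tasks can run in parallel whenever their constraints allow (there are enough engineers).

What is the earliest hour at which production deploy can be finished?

19

Staging deploy waits on its own release at hour 1, so it starts at hour 1 and finishes at 1 + 8 = hour 9.
After staging deploy (finishes hour 9), smoke testing can start at hour 9 and finishes at hour 13.
After smoke testing (finishes hour 13), production deploy can start at hour 13 and finishes at hour 19.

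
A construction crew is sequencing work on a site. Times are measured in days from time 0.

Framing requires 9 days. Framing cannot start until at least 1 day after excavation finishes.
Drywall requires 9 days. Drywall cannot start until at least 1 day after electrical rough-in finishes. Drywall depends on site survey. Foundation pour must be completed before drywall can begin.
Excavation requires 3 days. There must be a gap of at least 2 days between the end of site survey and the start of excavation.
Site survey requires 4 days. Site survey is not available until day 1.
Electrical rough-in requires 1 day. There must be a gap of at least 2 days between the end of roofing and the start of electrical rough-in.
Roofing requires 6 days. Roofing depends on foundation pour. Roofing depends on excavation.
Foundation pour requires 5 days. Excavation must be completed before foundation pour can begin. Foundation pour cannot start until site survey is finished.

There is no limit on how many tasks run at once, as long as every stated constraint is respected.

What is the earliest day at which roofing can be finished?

Site survey waits on its own release at day 1, so it starts at day 1 and finishes at 1 + 4 = day 5.
Excavation cannot begin until site survey (finishes day 5, plus 2-day gap → day 7). It runs from day 7 to 7 + 3 = day 10.
For foundation pour: excavation (finishes day 10); site survey (finishes day 5). Taking the maximum gives a start of day 10, and it finishes at 10 + 5 = day 15.
For roofing: foundation pour (finishes day 15); excavation (finishes day 10). Taking the maximum gives a start of day 15, and it finishes at 15 + 6 = day 21.

21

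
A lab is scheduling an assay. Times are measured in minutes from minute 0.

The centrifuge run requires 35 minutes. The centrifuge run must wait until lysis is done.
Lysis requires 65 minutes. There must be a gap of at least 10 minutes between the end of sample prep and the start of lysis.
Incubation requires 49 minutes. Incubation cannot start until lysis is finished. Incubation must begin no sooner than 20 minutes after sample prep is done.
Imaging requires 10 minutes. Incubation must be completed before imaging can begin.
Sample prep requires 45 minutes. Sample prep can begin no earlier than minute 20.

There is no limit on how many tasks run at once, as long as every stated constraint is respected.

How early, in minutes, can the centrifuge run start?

Sample prep cannot begin until its own release at minute 20. It runs from minute 20 to 20 + 45 = minute 65.
After sample prep (finishes minute 65, plus 10-minute gap → minute 75), lysis can start at minute 75 and finishes at minute 140.
The centrifuge run waits on lysis (finishes minute 140), so the earliest it can start is minute 140.

140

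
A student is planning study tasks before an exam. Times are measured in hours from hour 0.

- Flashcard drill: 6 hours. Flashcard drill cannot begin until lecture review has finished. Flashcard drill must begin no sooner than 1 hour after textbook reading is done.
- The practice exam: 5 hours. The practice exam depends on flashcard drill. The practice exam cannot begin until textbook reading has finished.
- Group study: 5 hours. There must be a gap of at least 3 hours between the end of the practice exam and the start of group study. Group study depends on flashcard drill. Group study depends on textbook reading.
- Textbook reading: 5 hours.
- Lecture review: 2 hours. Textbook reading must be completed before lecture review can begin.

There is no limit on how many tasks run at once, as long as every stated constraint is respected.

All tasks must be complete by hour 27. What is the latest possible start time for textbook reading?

Group study must finish by hour 27; it takes 5 hours, so it must start by 27 − 5 = hour 22.
Since group study (must start by hour 22, minus 3-hour gap → hour 19) depends on it, the practice exam must finish by hour 19. Backing off its 5-hour duration gives a latest start of hour 14.
Flashcard drill feeds the practice exam (must start by hour 14); group study (must start by hour 22). Taking the minimum, flashcard drill must finish by hour 14 and start by 14 − 6 = hour 8.
Since flashcard drill (must start by hour 8) depends on it, lecture review must finish by hour 8. Backing off its 2-hour duration gives a latest start of hour 6.
For textbook reading: lecture review (must start by hour 6); flashcard drill (must start by hour 8, minus 1-hour gap → hour 7); the practice exam (must start by hour 14); group study (must start by hour 22). The most restrictive is hour 6; with a 5-hour duration, textbook reading must start by hour 1.

1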